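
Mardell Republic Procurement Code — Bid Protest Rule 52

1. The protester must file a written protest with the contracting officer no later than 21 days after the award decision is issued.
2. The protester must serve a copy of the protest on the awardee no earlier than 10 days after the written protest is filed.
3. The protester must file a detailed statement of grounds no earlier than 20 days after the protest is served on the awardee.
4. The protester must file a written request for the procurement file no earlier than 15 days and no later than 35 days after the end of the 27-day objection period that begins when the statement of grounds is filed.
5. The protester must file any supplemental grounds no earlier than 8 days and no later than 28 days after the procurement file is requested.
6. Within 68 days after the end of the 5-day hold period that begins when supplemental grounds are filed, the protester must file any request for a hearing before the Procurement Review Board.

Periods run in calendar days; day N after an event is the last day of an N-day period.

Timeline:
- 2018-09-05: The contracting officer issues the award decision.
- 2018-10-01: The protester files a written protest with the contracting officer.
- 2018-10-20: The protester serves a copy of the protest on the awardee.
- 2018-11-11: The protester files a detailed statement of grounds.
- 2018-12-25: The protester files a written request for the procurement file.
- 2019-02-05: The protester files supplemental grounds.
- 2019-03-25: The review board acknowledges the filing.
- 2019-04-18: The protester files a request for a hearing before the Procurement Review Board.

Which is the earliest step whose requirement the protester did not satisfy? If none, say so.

Step 1

(1) due by 2018-09-05 + 21 days = 2018-09-26; 2018-10-01 misses that deadline by 5 days.
The procedure was therefore not followed at step 1.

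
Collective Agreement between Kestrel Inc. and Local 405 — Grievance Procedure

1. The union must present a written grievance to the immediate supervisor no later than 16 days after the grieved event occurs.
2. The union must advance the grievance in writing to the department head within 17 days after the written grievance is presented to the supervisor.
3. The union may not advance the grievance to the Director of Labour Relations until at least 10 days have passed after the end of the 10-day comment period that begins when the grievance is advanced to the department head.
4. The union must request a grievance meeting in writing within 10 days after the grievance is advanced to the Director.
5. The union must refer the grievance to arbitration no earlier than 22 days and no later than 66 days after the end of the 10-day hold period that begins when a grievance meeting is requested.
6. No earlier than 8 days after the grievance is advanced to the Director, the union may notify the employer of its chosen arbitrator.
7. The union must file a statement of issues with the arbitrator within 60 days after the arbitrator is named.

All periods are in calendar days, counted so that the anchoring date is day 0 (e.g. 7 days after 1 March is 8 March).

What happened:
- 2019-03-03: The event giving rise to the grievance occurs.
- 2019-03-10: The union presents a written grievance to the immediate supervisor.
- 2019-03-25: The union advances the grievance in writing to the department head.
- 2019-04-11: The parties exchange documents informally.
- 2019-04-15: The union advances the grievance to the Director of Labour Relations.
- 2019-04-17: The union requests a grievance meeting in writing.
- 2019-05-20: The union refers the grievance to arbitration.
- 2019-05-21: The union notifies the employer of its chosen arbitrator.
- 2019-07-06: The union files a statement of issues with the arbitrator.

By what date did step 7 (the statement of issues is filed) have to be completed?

2019-07-20

Step 7 runs from 2019-05-21, when the arbitrator is named. 60 days after 2019-05-21 is 2019-07-20.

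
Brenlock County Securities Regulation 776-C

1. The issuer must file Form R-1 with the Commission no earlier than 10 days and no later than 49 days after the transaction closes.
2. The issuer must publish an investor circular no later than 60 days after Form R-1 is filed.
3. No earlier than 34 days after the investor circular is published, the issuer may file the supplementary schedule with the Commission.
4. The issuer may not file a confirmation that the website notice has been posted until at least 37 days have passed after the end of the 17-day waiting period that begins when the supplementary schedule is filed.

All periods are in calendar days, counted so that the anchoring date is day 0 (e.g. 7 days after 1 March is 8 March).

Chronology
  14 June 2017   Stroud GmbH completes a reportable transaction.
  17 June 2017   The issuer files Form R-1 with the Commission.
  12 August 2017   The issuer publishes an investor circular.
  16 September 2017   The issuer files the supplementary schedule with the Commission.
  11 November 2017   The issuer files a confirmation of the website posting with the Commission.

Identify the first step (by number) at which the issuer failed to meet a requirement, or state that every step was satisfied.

Step 1: the window is 10–49 days after 14 June 2017 (when the transaction closes), so 24 June 2017 through 2 August 2017; done 17 June 2017 — 7 days before the window opened.

Step 1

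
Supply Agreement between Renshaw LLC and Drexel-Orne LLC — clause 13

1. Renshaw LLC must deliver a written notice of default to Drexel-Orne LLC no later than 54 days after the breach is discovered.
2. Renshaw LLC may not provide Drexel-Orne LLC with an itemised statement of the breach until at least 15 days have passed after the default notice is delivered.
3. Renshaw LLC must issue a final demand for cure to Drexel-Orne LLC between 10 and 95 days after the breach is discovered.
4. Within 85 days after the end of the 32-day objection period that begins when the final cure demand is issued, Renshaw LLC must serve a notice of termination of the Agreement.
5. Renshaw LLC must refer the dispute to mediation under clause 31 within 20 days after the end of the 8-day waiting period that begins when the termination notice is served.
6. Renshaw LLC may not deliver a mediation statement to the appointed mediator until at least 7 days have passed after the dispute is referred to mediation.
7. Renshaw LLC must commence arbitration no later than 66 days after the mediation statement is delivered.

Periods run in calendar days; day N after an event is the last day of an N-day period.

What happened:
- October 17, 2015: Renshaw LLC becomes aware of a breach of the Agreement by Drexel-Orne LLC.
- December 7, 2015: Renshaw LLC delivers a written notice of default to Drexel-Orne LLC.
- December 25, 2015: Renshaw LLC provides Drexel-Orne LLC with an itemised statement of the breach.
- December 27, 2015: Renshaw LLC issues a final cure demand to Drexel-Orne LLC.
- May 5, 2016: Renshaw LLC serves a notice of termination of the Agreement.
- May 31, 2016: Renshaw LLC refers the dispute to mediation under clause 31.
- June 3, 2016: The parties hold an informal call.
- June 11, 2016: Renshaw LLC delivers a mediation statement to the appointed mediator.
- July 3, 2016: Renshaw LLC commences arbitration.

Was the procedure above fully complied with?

No

Step 1: 54 days after October 17, 2015 (when the breach is discovered) is December 10, 2015; completed December 7, 2015, before the deadline.
Step 2: the earliest permitted date is 15 days after December 7, 2015 (when the default notice is delivered), i.e. December 22, 2015; done December 25, 2015, after the minimum wait.
Step 3: the window is 10–95 days after October 17, 2015 (when the breach is discovered), so October 27, 2015 through January 20, 2016; done December 27, 2015, which is between those dates.
Step 4: 85 days after January 28, 2016 (end of the 32-day objection period, which began when the final cure demand is issued on December 27, 2015) is April 22, 2016; May 5, 2016 misses that deadline by 13 days.
That is the first point of non-compliance.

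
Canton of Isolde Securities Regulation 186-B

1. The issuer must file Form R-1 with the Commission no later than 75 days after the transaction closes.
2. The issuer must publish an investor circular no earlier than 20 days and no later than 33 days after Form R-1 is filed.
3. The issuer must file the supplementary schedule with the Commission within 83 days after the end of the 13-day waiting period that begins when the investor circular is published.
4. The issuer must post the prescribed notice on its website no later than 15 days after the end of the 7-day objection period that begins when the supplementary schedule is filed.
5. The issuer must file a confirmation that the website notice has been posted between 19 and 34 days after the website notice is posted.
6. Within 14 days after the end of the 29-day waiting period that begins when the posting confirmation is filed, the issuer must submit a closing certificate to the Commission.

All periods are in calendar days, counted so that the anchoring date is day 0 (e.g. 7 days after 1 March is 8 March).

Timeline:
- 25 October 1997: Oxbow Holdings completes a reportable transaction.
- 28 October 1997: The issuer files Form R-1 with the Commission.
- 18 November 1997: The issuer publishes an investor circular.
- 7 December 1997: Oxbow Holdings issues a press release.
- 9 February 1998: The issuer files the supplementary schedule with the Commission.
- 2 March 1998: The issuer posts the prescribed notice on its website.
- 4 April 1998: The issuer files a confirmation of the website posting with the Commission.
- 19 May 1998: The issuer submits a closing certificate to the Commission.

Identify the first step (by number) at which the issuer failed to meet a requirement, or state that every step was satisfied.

Step 1 — counting 75 days from 25 October 1997 (when the transaction closes) gives a deadline of 8 January 1998; done 28 October 1997 — timely.
Step 2 — 20 and 33 days from 28 October 1997 (when Form R-1 is filed) are 17 November 1997 and 30 November 1997 respectively; 18 November 1997 falls inside that range.
Step 3 — counting 83 days from 1 December 1997 (end of the 13-day waiting period, which began when the investor circular is published on 18 November 1997) gives a deadline of 22 February 1998; completed 9 February 1998, before the deadline.
Step 4 — counting 15 days from 16 February 1998 (end of the 7-day objection period, which began when the supplementary schedule is filed on 9 February 1998) gives a deadline of 3 March 1998; done 2 March 1998 — timely.
Step 5 — 19 and 34 days from 2 March 1998 (when the website notice is posted) are 21 March 1998 and 5 April 1998 respectively; done 4 April 1998, which is between those dates.
Step 6 — counting 14 days from 3 May 1998 (end of the 29-day waiting period, which began when the posting confirmation is filed on 4 April 1998) gives a deadline of 17 May 1998; 19 May 1998 misses that deadline by 2 days.

Step 6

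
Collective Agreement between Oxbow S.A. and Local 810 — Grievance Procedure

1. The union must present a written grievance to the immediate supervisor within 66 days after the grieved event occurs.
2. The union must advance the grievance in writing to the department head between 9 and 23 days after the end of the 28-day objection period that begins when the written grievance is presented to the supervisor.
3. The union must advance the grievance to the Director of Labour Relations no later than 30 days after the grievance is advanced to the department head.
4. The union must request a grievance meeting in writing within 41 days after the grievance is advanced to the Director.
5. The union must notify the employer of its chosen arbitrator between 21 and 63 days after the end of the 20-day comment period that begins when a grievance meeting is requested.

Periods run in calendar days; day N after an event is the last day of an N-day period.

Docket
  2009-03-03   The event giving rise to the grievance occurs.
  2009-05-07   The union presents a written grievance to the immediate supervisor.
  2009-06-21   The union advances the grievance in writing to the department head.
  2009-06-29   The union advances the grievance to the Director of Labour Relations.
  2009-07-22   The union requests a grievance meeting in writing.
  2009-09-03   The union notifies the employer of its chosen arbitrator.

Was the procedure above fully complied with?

Step 1: 66 days after 2009-03-03 (when the grieved event occurs) is 2009-05-08; 2009-05-07 is within that limit.
Step 2: the window is 9–23 days after 2009-06-04 (end of the 28-day objection period, which began when the written grievance is presented to the supervisor on 2009-05-07), so 2009-06-13 through 2009-06-27; 2009-06-21 falls inside that range.
Step 3: 30 days after 2009-06-21 (when the grievance is advanced to the department head) is 2009-07-21; 2009-06-29 is within that limit.
Step 4: 41 days after 2009-06-29 (when the grievance is advanced to the Director) is 2009-08-09; completed 2009-07-22, before the deadline.
Step 5: the window is 21–63 days after 2009-08-11 (end of the 20-day comment period, which began when a grievance meeting is requested on 2009-07-22), so 2009-09-01 through 2009-10-13; 2009-09-03 falls inside that range.

Yes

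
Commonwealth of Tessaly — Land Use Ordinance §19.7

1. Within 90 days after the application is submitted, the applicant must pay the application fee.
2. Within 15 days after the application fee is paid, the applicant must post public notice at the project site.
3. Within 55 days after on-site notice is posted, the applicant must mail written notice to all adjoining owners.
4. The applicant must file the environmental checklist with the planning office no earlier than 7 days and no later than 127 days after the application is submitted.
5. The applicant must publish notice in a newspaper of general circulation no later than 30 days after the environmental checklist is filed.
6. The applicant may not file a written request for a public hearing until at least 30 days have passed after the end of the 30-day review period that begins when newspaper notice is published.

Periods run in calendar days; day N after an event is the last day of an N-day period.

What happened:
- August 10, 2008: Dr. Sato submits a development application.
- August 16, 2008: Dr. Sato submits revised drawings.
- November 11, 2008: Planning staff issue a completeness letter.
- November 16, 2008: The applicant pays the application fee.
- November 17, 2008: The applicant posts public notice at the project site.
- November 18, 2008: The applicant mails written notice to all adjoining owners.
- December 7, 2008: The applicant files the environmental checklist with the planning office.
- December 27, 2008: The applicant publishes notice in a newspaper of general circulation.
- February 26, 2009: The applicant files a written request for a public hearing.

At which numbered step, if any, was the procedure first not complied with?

Step 1

Step 1: 90 days after August 10, 2008 (when the application is submitted) is November 8, 2008; done November 16, 2008 — 8 days late.
Later steps need not be reached.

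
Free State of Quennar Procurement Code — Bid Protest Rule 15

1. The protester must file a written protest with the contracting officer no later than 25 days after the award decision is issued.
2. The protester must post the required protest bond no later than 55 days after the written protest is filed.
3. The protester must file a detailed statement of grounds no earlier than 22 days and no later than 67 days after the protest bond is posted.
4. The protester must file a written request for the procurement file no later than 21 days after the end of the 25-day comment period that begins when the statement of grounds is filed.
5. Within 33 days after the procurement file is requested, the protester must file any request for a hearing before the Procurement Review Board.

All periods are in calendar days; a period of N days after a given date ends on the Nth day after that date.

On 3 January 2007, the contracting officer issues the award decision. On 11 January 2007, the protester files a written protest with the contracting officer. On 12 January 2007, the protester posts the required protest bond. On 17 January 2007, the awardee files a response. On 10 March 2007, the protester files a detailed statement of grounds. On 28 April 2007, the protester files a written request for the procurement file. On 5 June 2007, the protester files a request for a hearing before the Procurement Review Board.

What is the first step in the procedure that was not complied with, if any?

Step 4

Step 1 — counting 25 days from 3 January 2007 (when the award decision is issued) gives a deadline of 28 January 2007; completed 11 January 2007, before the deadline.
Step 2 — counting 55 days from 11 January 2007 (when the written protest is filed) gives a deadline of 7 March 2007; completed 12 January 2007, before the deadline.
Step 3 — 22 and 67 days from 12 January 2007 (when the protest bond is posted) are 3 February 2007 and 20 March 2007 respectively; done 10 March 2007, which is between those dates.
Step 4 — counting 21 days from 4 April 2007 (end of the 25-day comment period, which began when the statement of grounds is filed on 10 March 2007) gives a deadline of 25 April 2007; done 28 April 2007 — 3 days late.
Later steps need not be reached.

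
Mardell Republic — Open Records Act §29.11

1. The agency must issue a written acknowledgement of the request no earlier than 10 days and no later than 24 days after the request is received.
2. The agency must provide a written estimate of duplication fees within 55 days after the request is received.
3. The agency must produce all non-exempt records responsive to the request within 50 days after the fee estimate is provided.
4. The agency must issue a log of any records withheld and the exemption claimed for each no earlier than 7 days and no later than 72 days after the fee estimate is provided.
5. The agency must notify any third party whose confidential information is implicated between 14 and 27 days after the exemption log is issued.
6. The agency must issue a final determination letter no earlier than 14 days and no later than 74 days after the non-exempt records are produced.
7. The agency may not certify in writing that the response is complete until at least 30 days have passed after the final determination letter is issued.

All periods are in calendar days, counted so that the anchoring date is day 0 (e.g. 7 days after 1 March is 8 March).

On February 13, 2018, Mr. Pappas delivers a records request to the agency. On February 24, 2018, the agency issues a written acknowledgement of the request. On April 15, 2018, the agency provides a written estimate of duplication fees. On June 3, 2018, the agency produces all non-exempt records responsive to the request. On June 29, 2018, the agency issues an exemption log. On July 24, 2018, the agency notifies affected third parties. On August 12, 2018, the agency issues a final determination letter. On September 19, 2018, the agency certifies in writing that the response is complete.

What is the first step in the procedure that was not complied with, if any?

Step 2

Step 1 — 10 and 24 days from February 13, 2018 (when the request is received) are February 23, 2018 and March 9, 2018 respectively; done February 24, 2018 — within the window.
Step 2 — counting 55 days from February 13, 2018 (when the request is received) gives a deadline of April 9, 2018; April 15, 2018 misses that deadline by 6 days.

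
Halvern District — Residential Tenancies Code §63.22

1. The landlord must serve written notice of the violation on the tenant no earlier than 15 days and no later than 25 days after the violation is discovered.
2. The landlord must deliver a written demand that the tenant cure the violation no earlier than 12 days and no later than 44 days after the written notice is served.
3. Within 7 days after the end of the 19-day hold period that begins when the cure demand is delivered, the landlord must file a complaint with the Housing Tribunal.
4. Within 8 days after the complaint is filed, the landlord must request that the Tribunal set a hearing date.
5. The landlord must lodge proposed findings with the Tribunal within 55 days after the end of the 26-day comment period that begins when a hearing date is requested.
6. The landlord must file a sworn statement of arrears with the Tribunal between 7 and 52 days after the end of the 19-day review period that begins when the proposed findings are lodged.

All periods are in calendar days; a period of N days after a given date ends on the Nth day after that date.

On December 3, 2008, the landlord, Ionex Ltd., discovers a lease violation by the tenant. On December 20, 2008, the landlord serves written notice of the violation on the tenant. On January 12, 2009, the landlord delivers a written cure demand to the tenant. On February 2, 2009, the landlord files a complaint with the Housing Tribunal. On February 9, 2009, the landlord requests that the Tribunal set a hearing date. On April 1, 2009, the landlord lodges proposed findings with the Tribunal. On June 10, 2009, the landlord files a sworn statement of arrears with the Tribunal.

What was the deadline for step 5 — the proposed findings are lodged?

May 1, 2009

A hearing date is requested on February 9, 2009; the 26-day comment period therefore ends March 7, 2009, and step 5 runs from that date. 55 days after March 7, 2009 is May 1, 2009.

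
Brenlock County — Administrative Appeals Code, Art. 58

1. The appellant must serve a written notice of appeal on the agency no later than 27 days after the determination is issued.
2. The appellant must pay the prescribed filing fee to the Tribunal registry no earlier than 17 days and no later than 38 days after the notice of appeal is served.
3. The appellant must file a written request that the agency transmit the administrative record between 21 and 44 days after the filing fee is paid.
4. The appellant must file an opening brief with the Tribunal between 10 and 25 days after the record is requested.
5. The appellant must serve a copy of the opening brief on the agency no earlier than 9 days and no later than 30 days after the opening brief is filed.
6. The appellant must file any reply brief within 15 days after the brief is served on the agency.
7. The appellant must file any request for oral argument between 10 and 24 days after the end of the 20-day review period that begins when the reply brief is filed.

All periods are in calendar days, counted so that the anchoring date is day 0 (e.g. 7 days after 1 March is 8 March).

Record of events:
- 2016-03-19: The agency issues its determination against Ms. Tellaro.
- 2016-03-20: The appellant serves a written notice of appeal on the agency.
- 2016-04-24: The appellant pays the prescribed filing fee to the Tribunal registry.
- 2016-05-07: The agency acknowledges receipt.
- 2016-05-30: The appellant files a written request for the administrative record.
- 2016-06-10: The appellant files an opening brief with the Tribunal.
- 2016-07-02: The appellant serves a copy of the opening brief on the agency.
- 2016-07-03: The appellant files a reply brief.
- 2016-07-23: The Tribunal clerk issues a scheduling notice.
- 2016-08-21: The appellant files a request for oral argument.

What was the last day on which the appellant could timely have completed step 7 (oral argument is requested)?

2016-08-16

The reply brief is filed on 2016-07-03; the 20-day review period therefore ends 2016-07-23, and step 7 runs from that date. The window is 10–24 days after 2016-07-23; it closes on 2016-08-16.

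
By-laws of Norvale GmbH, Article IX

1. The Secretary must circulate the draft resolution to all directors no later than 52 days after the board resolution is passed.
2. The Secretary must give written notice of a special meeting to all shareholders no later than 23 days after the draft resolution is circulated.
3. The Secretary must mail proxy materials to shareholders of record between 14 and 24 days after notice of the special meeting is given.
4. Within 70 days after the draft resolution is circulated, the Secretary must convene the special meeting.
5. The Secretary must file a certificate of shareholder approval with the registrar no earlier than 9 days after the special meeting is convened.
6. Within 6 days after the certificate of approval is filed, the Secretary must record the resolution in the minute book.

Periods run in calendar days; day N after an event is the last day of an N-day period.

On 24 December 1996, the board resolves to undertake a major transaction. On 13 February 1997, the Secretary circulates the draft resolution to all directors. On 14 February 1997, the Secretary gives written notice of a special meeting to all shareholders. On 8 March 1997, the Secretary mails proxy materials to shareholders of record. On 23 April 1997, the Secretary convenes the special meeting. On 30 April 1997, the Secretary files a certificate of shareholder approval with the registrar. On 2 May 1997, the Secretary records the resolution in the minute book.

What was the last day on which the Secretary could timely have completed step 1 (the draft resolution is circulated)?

Step 1 runs from 24 December 1996, when the board resolution is passed. 52 days after 24 December 1996 is 14 February 1997.

14 February 1997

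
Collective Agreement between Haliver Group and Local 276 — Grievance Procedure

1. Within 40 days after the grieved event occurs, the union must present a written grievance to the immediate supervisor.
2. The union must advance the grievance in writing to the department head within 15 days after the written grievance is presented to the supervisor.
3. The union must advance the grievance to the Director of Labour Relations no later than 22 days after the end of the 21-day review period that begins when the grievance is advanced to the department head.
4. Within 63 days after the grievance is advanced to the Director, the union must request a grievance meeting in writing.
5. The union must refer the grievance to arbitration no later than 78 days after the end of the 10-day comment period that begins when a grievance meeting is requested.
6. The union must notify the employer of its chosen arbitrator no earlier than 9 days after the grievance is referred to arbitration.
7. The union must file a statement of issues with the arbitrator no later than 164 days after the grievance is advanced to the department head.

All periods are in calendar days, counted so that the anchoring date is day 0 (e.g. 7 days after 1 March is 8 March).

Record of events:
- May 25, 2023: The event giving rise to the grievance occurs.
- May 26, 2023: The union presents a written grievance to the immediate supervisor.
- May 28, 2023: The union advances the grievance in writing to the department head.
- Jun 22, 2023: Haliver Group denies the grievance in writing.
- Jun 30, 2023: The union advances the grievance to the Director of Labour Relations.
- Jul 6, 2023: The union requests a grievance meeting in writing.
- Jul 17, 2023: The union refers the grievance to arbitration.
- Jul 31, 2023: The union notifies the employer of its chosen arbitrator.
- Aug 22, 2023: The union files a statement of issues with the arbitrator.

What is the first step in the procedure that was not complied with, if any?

None — every step was satisfied

Step 1: 40 days after May 25, 2023 (when the grieved event occurs) is Jul 4, 2023; completed May 26, 2023, before the deadline.
Step 2: 15 days after May 26, 2023 (when the written grievance is presented to the supervisor) is Jun 10, 2023; done May 28, 2023 — timely.
Step 3: 22 days after Jun 18, 2023 (end of the 21-day review period, which began when the grievance is advanced to the department head on May 28, 2023) is Jul 10, 2023; completed Jun 30, 2023, before the deadline.
Step 4: 63 days after Jun 30, 2023 (when the grievance is advanced to the Director) is Sep 1, 2023; completed Jul 6, 2023, before the deadline.
Step 5: 78 days after Jul 16, 2023 (end of the 10-day comment period, which began when a grievance meeting is requested on Jul 6, 2023) is Oct 2, 2023; done Jul 17, 2023 — timely.
Step 6: the earliest permitted date is 9 days after Jul 17, 2023 (when the grievance is referred to arbitration), i.e. Jul 26, 2023; done Jul 31, 2023 — permitted.
Step 7: 164 days after May 28, 2023 (when the grievance is advanced to the department head) is Nov 8, 2023; completed Aug 22, 2023, before the deadline.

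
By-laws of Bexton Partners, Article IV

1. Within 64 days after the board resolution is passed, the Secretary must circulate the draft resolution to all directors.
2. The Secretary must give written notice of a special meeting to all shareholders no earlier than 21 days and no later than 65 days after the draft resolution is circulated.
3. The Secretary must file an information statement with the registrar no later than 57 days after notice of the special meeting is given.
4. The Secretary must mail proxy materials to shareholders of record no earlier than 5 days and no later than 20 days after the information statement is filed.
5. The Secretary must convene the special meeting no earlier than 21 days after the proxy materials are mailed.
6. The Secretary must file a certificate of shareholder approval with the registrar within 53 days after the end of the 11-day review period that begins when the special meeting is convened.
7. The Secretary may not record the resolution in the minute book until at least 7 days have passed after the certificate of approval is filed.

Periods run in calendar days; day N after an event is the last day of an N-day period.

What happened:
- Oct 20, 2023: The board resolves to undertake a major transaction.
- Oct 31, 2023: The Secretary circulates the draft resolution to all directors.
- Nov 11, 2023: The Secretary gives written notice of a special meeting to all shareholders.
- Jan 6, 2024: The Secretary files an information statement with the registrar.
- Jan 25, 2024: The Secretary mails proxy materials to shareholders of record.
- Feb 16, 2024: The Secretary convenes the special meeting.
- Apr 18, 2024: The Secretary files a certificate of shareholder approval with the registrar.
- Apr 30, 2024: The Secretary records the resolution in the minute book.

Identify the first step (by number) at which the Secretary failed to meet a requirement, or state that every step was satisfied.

Step 2

Step 1: 64 days after Oct 20, 2023 (when the board resolution is passed) is Dec 23, 2023; completed Oct 31, 2023, before the deadline.
Step 2: the window is 21–65 days after Oct 31, 2023 (when the draft resolution is circulated), so Nov 21, 2023 through Jan 4, 2024; Nov 11, 2023 is 10 days too early.
The procedure was therefore not followed at step 2.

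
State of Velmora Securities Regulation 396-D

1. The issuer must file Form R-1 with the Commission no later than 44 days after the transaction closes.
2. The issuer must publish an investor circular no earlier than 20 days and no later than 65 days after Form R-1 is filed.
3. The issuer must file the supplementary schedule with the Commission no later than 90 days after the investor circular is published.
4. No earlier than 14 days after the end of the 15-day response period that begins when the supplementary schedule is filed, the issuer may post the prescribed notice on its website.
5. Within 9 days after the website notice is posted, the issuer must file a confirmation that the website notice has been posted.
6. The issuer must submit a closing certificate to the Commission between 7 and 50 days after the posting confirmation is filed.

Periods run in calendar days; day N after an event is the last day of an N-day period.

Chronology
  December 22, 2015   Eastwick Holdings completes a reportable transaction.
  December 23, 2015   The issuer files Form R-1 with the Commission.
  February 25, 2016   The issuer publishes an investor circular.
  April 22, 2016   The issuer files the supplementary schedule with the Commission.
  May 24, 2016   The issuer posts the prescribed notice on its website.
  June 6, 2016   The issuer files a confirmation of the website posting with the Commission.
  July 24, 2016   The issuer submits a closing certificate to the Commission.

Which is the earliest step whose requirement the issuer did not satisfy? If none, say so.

Step 5

Step 1 — counting 44 days from December 22, 2015 (when the transaction closes) gives a deadline of February 4, 2016; December 23, 2015 is within that limit.
Step 2 — 20 and 65 days from December 23, 2015 (when Form R-1 is filed) are January 12, 2016 and February 26, 2016 respectively; February 25, 2016 falls inside that range.
Step 3 — counting 90 days from February 25, 2016 (when the investor circular is published) gives a deadline of May 25, 2016; completed April 22, 2016, before the deadline.
Step 4 — must wait 14 days from May 7, 2016 (end of the 15-day response period, which began when the supplementary schedule is filed on April 22, 2016), so not before May 21, 2016; done May 24, 2016, after the minimum wait.
Step 5 — counting 9 days from May 24, 2016 (when the website notice is posted) gives a deadline of June 2, 2016; June 6, 2016 misses that deadline by 4 days.
The procedure was therefore not followed at step 5.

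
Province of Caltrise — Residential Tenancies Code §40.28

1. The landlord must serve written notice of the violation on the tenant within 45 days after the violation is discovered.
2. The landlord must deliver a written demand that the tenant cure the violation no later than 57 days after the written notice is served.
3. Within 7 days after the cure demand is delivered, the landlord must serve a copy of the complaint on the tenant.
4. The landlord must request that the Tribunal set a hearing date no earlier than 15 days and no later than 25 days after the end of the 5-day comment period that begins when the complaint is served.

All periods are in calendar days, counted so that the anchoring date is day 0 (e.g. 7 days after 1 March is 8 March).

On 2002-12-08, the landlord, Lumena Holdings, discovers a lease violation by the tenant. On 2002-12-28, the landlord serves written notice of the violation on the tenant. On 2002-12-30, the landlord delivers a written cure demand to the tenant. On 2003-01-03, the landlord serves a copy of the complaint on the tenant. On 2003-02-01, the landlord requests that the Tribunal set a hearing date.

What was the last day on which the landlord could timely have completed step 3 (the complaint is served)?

Step 3 runs from 2002-12-30, when the cure demand is delivered. 7 days after 2002-12-30 is 2003-01-06.

2003-01-06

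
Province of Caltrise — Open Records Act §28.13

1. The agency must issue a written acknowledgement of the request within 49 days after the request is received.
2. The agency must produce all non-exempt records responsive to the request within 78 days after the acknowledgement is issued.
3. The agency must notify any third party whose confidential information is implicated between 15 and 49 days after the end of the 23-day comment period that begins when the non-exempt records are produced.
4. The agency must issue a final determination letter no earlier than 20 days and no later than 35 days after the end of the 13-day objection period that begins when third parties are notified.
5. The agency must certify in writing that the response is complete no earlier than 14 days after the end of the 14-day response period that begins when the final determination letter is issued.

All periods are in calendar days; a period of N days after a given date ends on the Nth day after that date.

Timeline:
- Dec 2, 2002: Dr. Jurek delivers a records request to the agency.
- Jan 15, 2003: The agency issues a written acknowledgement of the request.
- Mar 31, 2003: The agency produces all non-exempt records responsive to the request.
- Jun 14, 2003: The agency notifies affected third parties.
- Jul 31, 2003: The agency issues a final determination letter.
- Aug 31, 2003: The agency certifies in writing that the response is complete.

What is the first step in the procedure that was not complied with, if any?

(1) due by Dec 2, 2002 + 49 days = Jan 20, 2003; completed Jan 15, 2003, before the deadline.
(2) due by Jan 15, 2003 + 78 days = Apr 3, 2003; done Mar 31, 2003 — timely.
(3) the permitted window runs from Apr 23, 2003 + 15 = May 8, 2003 to Apr 23, 2003 + 49 = Jun 11, 2003; done Jun 14, 2003 — 3 days after the window closed.
The analysis stops there.

Step 3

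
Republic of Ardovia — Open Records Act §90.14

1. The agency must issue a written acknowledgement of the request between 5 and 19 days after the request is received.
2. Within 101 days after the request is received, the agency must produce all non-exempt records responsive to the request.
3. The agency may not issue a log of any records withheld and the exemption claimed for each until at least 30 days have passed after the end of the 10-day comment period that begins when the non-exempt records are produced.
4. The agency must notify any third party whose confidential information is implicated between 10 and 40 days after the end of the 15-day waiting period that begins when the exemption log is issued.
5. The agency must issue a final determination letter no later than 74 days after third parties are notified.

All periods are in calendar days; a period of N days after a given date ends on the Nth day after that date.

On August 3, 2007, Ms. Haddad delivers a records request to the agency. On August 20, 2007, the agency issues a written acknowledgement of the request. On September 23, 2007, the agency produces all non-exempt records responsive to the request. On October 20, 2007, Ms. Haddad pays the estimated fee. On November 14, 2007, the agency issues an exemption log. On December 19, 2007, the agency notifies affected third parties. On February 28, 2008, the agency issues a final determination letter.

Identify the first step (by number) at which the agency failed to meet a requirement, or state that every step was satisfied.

None — every step was satisfied

Step 1 — 5 and 19 days from August 3, 2007 (when the request is received) are August 8, 2007 and August 22, 2007 respectively; August 20, 2007 falls inside that range.
Step 2 — counting 101 days from August 3, 2007 (when the request is received) gives a deadline of November 12, 2007; September 23, 2007 is within that limit.
Step 3 — must wait 30 days from October 3, 2007 (end of the 10-day comment period, which began when the non-exempt records are produced on September 23, 2007), so not before November 2, 2007; done November 14, 2007 — permitted.
Step 4 — 10 and 40 days from November 29, 2007 (end of the 15-day waiting period, which began when the exemption log is issued on November 14, 2007) are December 9, 2007 and January 8, 2008 respectively; done December 19, 2007, which is between those dates.
Step 5 — counting 74 days from December 19, 2007 (when third parties are notified) gives a deadline of March 2, 2008; February 28, 2008 is within that limit.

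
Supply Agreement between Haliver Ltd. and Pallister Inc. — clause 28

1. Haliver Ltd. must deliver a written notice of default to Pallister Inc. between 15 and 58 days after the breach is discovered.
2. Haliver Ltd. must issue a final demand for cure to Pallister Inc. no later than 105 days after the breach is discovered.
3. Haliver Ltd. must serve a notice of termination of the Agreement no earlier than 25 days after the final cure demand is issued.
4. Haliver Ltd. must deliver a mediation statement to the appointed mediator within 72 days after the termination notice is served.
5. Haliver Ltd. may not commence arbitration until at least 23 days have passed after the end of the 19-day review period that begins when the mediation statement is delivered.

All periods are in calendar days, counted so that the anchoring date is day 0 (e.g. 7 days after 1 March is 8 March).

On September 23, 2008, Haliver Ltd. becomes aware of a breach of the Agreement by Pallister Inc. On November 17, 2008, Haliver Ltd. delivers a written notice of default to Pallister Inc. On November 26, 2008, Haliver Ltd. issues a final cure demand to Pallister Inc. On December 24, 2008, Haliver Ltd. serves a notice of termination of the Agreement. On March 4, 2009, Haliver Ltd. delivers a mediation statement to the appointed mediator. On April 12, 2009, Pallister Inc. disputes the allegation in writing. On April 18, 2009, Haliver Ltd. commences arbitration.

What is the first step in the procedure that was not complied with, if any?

Step 1 — 15 and 58 days from September 23, 2008 (when the breach is discovered) are October 8, 2008 and November 20, 2008 respectively; done November 17, 2008 — within the window.
Step 2 — counting 105 days from September 23, 2008 (when the breach is discovered) gives a deadline of January 6, 2009; November 26, 2008 is within that limit.
Step 3 — must wait 25 days from November 26, 2008 (when the final cure demand is issued), so not before December 21, 2008; done December 24, 2008 — permitted.
Step 4 — counting 72 days from December 24, 2008 (when the termination notice is served) gives a deadline of March 6, 2009; done March 4, 2009 — timely.
Step 5 — must wait 23 days from March 23, 2009 (end of the 19-day review period, which began when the mediation statement is delivered on March 4, 2009), so not before April 15, 2009; done April 18, 2009 — permitted.

None — every step was satisfied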